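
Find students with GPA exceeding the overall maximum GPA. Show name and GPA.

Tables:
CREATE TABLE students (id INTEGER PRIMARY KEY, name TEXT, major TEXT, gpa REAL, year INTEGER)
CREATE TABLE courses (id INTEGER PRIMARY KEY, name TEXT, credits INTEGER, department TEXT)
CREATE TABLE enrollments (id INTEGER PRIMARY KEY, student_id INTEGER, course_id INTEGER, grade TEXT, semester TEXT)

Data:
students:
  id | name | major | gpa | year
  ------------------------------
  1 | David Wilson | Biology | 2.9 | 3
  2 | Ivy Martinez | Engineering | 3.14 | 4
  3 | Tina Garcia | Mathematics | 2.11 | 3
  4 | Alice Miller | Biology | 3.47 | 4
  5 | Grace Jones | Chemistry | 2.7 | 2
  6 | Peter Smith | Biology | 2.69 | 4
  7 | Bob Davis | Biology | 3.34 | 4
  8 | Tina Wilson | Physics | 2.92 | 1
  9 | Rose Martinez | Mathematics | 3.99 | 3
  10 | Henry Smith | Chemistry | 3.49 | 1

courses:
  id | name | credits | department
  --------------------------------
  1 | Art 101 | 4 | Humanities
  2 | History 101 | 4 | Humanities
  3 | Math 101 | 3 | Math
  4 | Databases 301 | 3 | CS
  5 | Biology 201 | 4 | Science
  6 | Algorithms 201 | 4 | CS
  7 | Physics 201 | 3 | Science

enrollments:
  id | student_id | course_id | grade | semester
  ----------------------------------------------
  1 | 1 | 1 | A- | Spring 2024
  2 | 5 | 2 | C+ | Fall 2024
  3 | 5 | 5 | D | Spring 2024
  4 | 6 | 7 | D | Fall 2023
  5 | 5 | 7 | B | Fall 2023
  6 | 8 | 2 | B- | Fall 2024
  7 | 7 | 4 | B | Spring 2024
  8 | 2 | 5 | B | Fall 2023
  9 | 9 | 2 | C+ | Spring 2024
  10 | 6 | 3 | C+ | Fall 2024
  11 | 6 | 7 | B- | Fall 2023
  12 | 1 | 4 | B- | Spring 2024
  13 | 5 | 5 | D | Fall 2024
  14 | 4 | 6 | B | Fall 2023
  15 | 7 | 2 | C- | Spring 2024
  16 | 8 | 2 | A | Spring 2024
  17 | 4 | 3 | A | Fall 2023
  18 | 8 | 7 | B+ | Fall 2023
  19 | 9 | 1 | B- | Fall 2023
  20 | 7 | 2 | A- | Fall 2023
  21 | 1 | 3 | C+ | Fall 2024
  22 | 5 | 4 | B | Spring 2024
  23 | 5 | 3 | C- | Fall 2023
SELECT name, gpa FROM students WHERE gpa > (SELECT MAX(gpa) FROM students)

Execution result:
(no rows)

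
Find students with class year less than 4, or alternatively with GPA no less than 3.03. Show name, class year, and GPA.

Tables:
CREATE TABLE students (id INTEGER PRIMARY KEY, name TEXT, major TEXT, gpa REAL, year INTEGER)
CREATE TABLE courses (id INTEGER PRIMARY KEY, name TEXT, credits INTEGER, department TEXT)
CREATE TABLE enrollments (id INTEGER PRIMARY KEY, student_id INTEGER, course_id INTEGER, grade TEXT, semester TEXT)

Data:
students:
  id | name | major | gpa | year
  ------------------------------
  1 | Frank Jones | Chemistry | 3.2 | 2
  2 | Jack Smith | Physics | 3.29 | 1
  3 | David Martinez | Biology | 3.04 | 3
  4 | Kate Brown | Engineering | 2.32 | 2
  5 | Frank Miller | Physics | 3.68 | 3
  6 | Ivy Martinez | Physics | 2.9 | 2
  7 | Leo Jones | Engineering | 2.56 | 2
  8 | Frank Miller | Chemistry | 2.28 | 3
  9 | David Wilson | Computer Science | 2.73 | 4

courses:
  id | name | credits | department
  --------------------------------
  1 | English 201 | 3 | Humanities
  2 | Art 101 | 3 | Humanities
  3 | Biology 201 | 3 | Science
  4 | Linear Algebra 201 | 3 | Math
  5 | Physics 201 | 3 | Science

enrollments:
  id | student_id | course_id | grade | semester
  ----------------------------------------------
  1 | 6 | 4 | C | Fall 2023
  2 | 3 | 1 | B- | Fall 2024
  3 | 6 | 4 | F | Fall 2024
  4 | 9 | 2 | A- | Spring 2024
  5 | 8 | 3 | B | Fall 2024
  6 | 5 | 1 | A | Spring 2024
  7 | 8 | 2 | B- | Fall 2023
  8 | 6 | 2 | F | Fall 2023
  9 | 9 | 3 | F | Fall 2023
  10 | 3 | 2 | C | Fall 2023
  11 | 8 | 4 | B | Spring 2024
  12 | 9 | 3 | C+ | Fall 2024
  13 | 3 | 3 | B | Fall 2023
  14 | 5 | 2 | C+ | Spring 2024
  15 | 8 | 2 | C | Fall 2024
SELECT name, year, gpa FROM students WHERE year < 4 OR gpa >= 3.03

Execution result:
name | year | gpa
Frank Jones | 2 | 3.20
Jack Smith | 1 | 3.29
David Martinez | 3 | 3.04
Kate Brown | 2 | 2.32
Frank Miller | 3 | 3.68
Ivy Martinez | 2 | 2.90
Leo Jones | 2 | 2.56
Frank Miller | 3 | 2.28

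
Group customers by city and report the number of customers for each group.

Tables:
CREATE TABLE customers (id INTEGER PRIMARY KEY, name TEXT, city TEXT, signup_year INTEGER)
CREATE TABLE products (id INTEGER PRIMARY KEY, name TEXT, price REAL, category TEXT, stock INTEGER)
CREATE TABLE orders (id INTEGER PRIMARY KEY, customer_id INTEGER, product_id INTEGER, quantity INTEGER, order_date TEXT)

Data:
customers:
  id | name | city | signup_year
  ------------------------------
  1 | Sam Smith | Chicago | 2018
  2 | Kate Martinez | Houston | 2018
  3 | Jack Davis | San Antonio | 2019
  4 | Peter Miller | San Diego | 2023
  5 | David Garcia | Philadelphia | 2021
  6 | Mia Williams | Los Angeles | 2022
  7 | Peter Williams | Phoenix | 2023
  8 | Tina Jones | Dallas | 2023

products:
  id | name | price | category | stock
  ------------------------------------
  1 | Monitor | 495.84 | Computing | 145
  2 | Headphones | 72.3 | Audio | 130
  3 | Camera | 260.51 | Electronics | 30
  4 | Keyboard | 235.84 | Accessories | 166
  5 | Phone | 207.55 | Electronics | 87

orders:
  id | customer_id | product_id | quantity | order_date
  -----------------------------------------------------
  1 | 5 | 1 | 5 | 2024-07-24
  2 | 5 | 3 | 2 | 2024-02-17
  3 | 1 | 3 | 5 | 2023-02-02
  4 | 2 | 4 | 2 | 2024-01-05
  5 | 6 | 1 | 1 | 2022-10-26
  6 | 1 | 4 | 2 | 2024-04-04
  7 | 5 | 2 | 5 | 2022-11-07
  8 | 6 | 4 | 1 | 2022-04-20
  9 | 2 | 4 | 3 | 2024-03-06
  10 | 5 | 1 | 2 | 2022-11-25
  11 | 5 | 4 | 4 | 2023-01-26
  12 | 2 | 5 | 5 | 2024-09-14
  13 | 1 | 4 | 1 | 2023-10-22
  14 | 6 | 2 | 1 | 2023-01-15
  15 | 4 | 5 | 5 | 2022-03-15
SELECT city, COUNT(*) AS n FROM customers GROUP BY city

Execution result:
city | n
Chicago | 1
Dallas | 1
Houston | 1
Los Angeles | 1
Philadelphia | 1
Phoenix | 1
San Antonio | 1
San Diego | 1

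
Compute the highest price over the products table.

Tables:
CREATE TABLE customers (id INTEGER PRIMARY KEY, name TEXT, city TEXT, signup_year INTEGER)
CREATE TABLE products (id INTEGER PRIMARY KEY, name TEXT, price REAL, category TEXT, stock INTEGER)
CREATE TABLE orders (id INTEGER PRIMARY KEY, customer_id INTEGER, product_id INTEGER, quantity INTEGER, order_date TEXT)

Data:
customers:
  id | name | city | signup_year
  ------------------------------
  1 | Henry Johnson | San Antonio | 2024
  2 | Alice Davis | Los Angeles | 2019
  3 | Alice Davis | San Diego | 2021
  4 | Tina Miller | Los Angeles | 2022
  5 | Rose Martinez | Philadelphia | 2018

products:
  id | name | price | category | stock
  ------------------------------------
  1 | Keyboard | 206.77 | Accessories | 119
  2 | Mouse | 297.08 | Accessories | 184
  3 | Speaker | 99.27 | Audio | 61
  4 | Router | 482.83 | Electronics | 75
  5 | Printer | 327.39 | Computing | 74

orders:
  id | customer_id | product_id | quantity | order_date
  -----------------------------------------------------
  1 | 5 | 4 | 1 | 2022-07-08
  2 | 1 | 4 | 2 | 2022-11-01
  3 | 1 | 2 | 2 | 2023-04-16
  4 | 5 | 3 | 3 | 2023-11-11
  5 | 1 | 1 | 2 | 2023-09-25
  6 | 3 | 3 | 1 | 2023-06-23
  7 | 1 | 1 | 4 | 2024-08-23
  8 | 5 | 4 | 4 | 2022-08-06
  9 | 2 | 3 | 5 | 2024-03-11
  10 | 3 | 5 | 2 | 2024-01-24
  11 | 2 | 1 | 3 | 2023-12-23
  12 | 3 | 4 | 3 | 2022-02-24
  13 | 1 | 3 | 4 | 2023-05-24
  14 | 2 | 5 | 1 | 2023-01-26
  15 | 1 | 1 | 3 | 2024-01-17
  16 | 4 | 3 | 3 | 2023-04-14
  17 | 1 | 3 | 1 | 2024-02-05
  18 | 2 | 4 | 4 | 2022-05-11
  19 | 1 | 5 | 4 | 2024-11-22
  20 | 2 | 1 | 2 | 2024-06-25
SELECT MAX(price) FROM products

Execution result:
482.83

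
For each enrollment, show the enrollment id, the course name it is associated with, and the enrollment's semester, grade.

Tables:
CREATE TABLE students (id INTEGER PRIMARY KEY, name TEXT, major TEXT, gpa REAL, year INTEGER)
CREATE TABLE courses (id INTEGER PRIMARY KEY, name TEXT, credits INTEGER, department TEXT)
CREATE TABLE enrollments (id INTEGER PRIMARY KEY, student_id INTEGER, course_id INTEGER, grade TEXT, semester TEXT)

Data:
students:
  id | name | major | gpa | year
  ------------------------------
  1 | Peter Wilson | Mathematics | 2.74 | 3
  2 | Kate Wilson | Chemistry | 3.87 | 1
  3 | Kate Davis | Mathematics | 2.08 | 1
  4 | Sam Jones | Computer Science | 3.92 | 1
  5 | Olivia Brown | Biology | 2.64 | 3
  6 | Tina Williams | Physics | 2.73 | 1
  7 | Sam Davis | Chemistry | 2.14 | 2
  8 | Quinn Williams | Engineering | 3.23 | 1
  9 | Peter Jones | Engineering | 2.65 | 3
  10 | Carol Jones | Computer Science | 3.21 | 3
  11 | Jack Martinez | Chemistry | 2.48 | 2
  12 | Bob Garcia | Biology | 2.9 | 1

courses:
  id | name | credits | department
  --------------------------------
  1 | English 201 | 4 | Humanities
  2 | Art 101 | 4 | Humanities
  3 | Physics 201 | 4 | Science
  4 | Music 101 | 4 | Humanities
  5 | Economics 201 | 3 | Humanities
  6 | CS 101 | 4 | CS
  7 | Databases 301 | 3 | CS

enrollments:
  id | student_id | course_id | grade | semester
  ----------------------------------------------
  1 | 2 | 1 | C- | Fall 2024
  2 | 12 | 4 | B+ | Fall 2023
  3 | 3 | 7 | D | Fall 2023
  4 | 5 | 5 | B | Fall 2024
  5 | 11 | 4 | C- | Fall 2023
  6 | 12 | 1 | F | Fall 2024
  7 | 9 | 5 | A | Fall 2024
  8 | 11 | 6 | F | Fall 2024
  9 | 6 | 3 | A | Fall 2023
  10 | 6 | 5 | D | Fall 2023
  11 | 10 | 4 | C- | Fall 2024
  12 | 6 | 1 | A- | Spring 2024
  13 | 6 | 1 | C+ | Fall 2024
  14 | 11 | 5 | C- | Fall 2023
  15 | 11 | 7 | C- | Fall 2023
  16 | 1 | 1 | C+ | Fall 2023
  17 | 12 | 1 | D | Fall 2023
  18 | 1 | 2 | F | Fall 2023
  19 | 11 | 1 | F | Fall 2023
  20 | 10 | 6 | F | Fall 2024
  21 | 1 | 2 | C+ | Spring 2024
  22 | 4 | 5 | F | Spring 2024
SELECT c.id, p.name AS course, c.semester, c.grade FROM enrollments c JOIN courses p ON c.course_id = p.id

Execution result:
id | course | semester | grade
1 | English 201 | Fall 2024 | C-
2 | Music 101 | Fall 2023 | B+
3 | Databases 301 | Fall 2023 | D
4 | Economics 201 | Fall 2024 | B
5 | Music 101 | Fall 2023 | C-
6 | English 201 | Fall 2024 | F
7 | Economics 201 | Fall 2024 | A
8 | CS 101 | Fall 2024 | F
9 | Physics 201 | Fall 2023 | A
10 | Economics 201 | Fall 2023 | D
11 | Music 101 | Fall 2024 | C-
12 | English 201 | Spring 2024 | A-
13 | English 201 | Fall 2024 | C+
14 | Economics 201 | Fall 2023 | C-
15 | Databases 301 | Fall 2023 | C-
16 | English 201 | Fall 2023 | C+
17 | English 201 | Fall 2023 | D
18 | Art 101 | Fall 2023 | F
19 | English 201 | Fall 2023 | F
20 | CS 101 | Fall 2024 | F
21 | Art 101 | Spring 2024 | C+
22 | Economics 201 | Spring 2024 | F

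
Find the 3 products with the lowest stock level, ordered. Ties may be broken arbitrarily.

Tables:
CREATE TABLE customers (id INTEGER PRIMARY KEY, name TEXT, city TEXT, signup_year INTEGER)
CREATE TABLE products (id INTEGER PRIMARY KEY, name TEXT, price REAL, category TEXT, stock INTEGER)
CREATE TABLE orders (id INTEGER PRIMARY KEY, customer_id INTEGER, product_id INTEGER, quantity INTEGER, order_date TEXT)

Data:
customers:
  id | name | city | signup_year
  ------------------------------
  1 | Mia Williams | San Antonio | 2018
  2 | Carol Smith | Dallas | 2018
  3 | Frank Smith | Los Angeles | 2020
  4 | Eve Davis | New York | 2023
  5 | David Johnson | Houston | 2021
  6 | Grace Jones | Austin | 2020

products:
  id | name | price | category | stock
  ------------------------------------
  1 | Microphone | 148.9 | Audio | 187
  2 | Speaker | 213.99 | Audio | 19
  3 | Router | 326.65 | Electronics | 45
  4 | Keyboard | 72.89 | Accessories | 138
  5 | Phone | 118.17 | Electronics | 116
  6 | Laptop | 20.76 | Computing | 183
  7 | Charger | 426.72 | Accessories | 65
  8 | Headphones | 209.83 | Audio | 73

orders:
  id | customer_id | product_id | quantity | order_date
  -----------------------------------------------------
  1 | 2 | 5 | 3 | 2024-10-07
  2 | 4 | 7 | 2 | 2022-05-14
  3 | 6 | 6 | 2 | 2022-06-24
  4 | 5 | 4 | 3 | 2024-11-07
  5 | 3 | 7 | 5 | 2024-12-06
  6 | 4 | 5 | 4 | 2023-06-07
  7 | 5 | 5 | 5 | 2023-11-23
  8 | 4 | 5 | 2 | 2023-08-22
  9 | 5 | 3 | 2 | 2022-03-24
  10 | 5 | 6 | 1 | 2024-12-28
SELECT name, stock FROM products ORDER BY stock ASC LIMIT 3

Execution result:
name | stock
Speaker | 19
Router | 45
Charger | 65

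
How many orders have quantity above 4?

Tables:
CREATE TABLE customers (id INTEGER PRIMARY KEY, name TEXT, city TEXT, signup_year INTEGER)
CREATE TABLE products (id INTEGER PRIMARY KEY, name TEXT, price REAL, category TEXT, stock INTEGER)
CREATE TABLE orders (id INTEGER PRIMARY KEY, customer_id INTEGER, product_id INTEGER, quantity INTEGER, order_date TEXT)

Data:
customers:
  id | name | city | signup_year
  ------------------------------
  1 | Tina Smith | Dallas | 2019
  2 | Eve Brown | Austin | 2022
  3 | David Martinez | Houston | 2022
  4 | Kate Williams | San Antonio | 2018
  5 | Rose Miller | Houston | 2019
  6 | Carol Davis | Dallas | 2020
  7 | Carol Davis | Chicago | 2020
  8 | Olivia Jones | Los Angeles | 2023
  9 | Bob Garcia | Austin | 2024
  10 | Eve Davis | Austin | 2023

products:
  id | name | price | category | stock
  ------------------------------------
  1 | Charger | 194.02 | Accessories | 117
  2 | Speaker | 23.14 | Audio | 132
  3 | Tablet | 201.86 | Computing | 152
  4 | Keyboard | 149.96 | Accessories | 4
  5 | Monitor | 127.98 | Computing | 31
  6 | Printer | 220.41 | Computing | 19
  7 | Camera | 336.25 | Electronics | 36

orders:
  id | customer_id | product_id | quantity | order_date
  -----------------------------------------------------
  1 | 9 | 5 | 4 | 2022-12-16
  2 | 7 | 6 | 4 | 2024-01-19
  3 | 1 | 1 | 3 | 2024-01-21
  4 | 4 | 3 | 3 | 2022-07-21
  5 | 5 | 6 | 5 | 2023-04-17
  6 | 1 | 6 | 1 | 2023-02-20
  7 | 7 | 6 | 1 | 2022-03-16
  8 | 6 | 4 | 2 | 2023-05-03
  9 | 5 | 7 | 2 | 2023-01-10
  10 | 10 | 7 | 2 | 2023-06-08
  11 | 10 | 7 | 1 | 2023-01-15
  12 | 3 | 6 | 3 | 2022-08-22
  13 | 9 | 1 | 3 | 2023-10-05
SELECT COUNT(*) FROM orders WHERE quantity > 4

Execution result:
1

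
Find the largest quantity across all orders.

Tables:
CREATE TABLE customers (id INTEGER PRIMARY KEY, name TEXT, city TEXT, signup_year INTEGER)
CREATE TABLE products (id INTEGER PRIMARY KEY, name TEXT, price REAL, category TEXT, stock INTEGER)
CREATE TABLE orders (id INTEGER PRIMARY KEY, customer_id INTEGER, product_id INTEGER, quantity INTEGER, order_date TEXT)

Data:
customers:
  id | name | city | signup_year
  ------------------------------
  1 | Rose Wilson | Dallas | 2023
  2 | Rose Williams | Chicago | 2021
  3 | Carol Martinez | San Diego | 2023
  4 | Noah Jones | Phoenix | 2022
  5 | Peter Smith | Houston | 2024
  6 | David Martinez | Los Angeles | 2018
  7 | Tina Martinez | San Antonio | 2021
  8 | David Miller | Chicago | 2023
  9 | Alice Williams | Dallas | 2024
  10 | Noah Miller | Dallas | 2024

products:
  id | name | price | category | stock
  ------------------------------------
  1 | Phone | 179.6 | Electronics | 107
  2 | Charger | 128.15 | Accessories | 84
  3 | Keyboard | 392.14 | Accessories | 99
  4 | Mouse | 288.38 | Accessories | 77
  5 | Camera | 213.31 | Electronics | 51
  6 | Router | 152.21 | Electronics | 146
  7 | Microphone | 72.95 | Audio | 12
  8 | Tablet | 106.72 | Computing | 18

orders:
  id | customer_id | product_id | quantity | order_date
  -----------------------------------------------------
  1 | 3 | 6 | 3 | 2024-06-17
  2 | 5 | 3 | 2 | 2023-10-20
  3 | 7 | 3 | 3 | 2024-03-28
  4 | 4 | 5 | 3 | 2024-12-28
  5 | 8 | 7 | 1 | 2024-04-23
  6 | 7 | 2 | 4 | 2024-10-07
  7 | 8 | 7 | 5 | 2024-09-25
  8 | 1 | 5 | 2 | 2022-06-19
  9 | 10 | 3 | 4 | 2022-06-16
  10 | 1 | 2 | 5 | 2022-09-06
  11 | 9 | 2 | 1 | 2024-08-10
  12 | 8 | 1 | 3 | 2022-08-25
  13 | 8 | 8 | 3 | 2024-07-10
SELECT MAX(quantity) FROM orders

Execution result:
5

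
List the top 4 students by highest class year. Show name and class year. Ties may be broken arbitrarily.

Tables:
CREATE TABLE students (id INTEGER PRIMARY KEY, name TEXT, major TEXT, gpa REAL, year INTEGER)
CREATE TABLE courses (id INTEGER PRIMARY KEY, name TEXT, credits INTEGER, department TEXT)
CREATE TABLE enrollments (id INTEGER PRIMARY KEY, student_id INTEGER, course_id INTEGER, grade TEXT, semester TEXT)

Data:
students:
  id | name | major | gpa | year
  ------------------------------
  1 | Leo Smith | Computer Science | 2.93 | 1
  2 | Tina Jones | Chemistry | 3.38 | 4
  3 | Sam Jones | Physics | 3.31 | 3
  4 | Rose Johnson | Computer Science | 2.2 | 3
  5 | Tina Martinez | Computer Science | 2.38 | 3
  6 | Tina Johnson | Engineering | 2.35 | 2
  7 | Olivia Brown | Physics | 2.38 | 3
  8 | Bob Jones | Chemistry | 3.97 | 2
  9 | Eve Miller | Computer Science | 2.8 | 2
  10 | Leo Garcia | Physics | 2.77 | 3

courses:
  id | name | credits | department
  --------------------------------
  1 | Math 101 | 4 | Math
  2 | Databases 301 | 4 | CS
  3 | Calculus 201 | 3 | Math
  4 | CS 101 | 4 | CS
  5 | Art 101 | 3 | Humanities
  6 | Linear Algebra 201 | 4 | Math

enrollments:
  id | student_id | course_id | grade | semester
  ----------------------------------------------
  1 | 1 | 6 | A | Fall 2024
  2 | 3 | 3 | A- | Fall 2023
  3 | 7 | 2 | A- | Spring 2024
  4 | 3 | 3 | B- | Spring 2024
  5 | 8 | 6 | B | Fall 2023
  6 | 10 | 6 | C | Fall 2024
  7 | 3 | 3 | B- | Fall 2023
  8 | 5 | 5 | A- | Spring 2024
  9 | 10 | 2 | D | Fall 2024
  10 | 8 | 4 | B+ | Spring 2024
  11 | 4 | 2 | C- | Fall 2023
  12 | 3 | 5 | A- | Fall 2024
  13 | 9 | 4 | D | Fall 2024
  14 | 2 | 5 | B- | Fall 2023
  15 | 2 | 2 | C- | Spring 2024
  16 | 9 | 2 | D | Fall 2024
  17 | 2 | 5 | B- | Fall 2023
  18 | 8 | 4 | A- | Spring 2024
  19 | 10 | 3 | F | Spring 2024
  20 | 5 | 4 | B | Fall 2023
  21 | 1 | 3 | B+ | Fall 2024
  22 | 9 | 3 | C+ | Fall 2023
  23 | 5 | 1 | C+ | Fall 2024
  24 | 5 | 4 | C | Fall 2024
SELECT name, year FROM students ORDER BY year DESC LIMIT 4

Execution result:
name | year
Tina Jones | 4
Sam Jones | 3
Rose Johnson | 3
Tina Martinez | 3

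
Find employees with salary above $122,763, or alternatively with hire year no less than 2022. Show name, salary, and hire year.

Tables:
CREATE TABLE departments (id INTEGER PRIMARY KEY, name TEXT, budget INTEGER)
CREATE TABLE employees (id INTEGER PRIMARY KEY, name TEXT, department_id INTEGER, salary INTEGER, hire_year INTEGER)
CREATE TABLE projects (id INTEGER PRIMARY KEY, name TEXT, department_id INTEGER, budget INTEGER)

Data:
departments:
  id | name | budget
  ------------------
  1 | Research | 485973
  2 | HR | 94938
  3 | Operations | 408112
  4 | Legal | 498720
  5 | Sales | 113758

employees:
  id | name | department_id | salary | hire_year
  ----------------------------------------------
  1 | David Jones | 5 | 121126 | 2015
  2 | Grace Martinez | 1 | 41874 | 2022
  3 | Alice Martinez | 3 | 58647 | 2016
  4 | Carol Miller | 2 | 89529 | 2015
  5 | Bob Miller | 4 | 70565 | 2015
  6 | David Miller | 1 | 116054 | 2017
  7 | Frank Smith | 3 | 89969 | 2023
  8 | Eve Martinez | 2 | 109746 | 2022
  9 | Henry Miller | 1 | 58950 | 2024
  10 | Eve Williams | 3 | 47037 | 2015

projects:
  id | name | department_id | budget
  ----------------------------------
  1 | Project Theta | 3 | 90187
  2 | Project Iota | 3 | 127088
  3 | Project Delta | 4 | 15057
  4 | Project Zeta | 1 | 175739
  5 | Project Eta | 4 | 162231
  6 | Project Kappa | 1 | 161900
SELECT name, salary, hire_year FROM employees WHERE salary > 122763 OR hire_year >= 2022

Execution result:
name | salary | hire_year
Grace Martinez | 41874 | 2022
Frank Smith | 89969 | 2023
Eve Martinez | 109746 | 2022
Henry Miller | 58950 | 2024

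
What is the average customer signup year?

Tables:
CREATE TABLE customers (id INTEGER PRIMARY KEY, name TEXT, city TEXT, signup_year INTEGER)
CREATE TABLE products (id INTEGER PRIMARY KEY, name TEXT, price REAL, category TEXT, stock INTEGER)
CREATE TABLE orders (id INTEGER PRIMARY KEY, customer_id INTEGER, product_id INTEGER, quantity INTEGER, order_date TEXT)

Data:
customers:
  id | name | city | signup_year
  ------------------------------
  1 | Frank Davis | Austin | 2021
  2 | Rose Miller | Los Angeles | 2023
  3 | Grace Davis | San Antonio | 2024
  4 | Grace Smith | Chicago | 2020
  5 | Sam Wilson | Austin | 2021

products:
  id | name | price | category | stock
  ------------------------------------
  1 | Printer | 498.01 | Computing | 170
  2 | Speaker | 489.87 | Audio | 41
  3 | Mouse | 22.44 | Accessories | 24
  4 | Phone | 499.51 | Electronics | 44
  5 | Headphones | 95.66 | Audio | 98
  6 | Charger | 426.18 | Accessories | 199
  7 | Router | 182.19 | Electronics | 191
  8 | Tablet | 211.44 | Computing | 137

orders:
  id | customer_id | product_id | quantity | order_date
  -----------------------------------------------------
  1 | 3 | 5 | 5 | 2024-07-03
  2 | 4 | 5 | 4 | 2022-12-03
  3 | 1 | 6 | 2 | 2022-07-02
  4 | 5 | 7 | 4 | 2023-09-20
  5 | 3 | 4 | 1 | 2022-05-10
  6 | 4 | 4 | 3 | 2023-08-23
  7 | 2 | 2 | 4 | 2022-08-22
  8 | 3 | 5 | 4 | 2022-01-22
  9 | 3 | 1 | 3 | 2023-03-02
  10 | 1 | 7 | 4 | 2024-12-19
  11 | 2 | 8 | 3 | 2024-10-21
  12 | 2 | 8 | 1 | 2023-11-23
SELECT AVG(signup_year) FROM customers

Execution result:
2021.80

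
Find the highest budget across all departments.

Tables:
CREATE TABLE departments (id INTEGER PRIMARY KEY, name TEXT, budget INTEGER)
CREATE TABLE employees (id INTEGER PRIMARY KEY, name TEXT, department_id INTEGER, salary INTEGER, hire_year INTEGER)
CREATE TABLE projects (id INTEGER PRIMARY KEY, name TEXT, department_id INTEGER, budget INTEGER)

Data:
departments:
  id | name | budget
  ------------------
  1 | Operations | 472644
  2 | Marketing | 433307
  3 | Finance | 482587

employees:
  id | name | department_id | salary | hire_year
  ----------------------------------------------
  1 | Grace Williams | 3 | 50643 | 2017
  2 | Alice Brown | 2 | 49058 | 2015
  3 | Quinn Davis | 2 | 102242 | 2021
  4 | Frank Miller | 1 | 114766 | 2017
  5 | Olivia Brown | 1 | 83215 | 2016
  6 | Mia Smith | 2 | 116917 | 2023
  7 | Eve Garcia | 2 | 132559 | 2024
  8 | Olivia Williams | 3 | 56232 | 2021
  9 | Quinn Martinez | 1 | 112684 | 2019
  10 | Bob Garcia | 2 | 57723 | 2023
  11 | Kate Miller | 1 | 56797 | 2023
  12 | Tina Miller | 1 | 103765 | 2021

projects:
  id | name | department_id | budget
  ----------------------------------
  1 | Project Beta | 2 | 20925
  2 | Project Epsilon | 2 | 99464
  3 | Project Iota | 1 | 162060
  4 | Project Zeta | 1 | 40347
SELECT MAX(budget) FROM departments

Execution result:
482587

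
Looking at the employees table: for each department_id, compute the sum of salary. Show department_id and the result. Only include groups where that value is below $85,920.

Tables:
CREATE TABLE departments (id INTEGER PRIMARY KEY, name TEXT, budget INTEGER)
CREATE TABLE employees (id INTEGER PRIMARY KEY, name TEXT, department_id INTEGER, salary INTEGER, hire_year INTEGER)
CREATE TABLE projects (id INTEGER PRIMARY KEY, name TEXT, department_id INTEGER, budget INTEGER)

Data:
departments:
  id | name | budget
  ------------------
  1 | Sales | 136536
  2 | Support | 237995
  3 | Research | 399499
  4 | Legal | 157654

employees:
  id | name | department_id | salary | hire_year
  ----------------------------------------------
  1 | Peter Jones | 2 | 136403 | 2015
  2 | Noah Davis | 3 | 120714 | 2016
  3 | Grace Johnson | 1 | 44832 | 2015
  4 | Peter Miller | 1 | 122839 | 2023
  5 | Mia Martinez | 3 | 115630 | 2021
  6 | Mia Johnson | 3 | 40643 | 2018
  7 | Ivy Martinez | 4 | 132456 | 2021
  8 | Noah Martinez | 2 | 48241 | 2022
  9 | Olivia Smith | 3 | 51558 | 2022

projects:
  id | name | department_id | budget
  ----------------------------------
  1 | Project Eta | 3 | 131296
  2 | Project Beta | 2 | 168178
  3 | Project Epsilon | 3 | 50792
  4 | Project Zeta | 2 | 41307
SELECT department_id, SUM(salary) AS sum_salary FROM employees GROUP BY department_id HAVING SUM(salary) < 85920

Execution result:
(no rows)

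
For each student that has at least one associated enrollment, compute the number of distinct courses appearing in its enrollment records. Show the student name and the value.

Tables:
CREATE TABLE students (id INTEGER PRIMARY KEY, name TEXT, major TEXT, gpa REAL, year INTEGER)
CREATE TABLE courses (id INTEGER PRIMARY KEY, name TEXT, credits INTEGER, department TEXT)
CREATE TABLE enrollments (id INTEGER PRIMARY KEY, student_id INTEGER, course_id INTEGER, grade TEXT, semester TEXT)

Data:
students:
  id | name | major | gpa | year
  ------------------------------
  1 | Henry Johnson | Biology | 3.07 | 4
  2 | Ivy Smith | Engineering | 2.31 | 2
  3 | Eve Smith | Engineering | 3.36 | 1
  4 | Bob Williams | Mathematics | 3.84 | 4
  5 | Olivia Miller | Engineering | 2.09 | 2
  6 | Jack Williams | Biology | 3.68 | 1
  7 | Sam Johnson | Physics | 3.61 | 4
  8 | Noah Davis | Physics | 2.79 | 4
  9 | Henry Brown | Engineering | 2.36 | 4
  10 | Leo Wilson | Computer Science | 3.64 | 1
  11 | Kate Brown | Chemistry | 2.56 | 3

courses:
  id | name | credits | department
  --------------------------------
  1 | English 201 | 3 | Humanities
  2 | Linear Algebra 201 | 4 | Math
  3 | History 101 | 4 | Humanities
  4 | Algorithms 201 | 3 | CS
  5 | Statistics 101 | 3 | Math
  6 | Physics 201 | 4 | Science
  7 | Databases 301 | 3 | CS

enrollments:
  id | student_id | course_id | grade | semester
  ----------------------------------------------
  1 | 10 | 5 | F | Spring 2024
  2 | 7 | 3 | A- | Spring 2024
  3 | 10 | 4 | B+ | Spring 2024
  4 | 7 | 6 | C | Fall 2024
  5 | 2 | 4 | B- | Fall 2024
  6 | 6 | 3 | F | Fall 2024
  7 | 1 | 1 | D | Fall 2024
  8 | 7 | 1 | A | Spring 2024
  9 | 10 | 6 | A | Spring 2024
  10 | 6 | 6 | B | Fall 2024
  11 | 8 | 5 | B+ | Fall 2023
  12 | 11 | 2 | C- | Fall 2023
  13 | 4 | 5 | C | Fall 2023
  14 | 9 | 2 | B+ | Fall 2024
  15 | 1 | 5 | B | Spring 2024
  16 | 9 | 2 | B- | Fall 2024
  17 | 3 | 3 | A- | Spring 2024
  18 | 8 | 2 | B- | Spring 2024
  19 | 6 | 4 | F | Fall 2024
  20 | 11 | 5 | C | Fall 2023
SELECT p.name, COUNT(DISTINCT c.course_id) AS distinct_course_count FROM enrollments c JOIN students p ON c.student_id = p.id GROUP BY p.id, p.name

Execution result:
name | distinct_course_count
Henry Johnson | 2
Ivy Smith | 1
Eve Smith | 1
Bob Williams | 1
Jack Williams | 3
Sam Johnson | 3
Noah Davis | 2
Henry Brown | 1
Leo Wilson | 3
Kate Brown | 2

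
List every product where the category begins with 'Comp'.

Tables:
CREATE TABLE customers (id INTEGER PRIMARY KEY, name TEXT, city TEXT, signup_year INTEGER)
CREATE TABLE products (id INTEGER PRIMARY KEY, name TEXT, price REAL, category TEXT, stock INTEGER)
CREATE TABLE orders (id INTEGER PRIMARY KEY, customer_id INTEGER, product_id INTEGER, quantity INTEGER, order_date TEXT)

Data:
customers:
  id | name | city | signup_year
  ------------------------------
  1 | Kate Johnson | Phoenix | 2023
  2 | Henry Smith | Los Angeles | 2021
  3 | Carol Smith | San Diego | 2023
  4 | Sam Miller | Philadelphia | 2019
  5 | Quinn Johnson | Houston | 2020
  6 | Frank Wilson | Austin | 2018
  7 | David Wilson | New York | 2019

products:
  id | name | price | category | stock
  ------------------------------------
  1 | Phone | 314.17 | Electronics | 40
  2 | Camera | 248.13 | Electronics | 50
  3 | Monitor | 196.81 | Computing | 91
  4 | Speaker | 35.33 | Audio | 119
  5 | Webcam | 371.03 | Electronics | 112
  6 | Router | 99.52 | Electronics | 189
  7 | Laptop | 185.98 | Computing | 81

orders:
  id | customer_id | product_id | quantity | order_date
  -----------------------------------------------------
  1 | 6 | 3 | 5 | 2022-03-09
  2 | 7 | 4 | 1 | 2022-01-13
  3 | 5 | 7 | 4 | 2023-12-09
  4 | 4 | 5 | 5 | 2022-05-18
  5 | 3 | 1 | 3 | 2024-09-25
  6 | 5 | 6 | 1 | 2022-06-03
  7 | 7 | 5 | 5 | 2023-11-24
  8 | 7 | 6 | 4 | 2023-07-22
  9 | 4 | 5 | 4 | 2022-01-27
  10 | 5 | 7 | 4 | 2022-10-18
SELECT name, category FROM products WHERE category LIKE 'Comp%'

Execution result:
name | category
Monitor | Computing
Laptop | Computing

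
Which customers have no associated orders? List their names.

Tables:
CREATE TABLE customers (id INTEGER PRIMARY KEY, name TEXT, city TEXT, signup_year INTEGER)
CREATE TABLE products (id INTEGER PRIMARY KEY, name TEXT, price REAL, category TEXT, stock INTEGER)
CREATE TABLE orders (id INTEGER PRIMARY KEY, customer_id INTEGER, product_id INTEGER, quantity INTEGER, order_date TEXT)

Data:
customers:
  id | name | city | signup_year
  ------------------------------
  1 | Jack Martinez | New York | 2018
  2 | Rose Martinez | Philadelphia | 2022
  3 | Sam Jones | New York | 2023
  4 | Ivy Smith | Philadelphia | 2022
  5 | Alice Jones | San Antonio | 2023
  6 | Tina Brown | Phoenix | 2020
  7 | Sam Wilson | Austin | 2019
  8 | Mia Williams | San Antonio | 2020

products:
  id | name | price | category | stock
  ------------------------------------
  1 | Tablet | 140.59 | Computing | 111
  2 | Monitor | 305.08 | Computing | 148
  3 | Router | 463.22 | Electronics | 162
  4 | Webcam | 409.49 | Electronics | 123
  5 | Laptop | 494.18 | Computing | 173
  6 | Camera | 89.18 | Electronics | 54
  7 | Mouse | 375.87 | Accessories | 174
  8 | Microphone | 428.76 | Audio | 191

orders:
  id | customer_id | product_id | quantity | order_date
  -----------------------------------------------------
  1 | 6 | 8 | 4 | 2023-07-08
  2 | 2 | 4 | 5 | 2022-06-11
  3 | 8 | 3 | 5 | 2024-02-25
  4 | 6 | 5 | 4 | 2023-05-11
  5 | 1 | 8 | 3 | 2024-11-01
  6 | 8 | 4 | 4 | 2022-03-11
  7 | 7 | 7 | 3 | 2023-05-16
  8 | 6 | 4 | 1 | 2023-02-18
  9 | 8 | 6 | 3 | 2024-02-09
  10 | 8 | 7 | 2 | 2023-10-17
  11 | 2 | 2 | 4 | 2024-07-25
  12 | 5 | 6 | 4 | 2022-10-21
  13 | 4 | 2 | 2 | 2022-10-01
SELECT p.name FROM customers p LEFT JOIN orders c ON c.customer_id = p.id WHERE c.id IS NULL

Execution result:
Sam Jones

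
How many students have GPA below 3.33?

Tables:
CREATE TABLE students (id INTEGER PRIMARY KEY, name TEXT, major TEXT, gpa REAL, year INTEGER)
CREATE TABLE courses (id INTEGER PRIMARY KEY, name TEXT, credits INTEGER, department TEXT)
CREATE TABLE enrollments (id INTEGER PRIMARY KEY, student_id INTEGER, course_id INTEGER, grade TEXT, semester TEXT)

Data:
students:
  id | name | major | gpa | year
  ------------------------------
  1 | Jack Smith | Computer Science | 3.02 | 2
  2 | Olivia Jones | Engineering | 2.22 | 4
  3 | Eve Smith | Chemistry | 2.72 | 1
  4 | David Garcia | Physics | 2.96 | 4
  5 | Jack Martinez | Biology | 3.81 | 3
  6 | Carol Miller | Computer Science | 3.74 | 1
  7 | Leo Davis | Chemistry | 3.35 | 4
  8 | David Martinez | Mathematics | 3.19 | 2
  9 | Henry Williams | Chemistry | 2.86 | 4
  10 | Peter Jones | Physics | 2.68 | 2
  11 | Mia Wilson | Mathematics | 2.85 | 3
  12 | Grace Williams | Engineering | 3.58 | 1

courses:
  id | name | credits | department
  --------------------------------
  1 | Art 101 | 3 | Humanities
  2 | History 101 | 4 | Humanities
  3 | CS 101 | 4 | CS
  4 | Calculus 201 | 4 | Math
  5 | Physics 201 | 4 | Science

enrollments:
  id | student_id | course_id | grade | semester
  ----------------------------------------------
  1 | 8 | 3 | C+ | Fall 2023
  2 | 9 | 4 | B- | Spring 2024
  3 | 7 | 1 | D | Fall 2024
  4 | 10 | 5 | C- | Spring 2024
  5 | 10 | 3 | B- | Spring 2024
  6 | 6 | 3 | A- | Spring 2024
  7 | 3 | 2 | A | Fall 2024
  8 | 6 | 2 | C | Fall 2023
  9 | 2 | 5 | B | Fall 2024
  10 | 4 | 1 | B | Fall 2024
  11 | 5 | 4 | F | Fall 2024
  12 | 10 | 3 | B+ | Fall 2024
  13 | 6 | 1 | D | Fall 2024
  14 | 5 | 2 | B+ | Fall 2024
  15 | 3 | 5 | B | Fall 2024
SELECT COUNT(*) FROM students WHERE gpa < 3.33

Execution result:
8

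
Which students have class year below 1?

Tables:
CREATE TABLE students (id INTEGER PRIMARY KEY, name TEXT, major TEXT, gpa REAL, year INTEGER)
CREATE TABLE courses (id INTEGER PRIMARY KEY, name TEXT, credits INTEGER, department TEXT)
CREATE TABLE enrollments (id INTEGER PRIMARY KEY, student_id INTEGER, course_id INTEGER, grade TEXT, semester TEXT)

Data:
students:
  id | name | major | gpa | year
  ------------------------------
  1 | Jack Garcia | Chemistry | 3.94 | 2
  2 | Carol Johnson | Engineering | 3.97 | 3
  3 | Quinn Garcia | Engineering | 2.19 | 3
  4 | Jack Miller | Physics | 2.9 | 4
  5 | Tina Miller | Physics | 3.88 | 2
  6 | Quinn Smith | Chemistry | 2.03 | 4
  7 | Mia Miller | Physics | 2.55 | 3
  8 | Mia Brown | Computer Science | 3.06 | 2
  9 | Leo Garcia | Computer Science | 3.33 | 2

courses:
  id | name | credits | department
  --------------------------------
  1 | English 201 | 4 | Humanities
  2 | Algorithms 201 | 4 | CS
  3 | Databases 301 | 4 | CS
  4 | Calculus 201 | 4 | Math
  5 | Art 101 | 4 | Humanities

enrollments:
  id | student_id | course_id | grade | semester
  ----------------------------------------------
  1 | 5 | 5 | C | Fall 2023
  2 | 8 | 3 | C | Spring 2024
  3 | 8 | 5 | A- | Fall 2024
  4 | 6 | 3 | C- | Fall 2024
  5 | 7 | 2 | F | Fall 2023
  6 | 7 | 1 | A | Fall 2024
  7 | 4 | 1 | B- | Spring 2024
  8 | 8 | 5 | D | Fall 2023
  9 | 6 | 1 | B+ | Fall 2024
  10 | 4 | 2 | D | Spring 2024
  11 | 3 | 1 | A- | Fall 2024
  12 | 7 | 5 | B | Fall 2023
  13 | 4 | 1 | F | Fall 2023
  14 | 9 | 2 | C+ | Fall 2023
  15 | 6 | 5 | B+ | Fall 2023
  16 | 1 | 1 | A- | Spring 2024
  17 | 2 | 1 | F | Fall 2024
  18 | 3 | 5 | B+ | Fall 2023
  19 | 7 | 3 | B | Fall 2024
SELECT name, year FROM students WHERE year < 1

Execution result:
(no rows)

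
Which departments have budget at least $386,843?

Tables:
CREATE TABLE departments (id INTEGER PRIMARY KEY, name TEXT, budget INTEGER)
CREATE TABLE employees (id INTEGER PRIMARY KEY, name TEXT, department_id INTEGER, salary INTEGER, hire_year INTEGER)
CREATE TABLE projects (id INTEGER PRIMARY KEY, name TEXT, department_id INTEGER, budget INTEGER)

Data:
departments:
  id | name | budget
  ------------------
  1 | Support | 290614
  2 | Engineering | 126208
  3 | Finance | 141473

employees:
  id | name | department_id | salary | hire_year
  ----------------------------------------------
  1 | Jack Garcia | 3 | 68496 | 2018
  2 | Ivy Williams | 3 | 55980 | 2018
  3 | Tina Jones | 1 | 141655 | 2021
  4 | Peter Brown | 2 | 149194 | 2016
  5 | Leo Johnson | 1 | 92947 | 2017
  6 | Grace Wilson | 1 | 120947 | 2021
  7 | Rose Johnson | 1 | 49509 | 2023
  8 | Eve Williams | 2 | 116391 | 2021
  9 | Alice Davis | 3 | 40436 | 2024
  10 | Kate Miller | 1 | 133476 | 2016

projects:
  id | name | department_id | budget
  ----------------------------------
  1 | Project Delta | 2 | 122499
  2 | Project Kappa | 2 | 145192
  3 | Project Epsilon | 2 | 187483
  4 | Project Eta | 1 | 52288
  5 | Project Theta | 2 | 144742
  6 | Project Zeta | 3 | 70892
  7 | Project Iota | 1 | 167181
SELECT name, budget FROM departments WHERE budget >= 386843

Execution result:
(no rows)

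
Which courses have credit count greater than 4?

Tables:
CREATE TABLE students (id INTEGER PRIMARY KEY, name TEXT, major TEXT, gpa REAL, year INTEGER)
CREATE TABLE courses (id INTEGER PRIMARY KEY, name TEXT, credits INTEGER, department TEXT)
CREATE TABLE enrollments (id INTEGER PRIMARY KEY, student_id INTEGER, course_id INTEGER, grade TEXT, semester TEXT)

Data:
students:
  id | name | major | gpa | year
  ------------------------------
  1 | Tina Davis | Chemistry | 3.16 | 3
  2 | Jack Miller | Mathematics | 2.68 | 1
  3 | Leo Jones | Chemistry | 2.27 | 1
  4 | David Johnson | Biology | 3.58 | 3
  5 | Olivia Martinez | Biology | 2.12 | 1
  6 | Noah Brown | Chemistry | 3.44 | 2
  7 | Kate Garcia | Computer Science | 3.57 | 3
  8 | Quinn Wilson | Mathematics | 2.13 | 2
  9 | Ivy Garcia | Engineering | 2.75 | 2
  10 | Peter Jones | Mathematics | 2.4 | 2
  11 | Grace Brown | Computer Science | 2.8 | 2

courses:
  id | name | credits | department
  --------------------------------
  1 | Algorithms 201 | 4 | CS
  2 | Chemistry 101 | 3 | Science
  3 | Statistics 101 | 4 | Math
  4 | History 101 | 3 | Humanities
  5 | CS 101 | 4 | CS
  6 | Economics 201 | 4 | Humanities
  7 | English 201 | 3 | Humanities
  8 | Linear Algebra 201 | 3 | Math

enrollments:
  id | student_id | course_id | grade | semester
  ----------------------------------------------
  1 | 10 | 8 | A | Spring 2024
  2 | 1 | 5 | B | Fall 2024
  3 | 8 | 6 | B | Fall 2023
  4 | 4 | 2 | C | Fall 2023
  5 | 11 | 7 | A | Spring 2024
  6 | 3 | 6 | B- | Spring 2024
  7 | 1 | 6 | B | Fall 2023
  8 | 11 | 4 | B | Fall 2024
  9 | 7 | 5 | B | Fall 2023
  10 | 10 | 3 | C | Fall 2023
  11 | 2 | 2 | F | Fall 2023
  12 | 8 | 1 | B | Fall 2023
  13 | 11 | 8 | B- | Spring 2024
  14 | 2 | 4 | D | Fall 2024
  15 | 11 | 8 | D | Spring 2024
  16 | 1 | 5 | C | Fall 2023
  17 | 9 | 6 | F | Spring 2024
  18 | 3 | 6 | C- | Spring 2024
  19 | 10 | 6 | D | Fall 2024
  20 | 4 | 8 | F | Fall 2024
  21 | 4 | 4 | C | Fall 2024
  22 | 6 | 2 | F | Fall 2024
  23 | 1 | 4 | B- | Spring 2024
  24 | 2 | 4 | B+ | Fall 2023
SELECT name, credits FROM courses WHERE credits > 4

Execution result:
(no rows)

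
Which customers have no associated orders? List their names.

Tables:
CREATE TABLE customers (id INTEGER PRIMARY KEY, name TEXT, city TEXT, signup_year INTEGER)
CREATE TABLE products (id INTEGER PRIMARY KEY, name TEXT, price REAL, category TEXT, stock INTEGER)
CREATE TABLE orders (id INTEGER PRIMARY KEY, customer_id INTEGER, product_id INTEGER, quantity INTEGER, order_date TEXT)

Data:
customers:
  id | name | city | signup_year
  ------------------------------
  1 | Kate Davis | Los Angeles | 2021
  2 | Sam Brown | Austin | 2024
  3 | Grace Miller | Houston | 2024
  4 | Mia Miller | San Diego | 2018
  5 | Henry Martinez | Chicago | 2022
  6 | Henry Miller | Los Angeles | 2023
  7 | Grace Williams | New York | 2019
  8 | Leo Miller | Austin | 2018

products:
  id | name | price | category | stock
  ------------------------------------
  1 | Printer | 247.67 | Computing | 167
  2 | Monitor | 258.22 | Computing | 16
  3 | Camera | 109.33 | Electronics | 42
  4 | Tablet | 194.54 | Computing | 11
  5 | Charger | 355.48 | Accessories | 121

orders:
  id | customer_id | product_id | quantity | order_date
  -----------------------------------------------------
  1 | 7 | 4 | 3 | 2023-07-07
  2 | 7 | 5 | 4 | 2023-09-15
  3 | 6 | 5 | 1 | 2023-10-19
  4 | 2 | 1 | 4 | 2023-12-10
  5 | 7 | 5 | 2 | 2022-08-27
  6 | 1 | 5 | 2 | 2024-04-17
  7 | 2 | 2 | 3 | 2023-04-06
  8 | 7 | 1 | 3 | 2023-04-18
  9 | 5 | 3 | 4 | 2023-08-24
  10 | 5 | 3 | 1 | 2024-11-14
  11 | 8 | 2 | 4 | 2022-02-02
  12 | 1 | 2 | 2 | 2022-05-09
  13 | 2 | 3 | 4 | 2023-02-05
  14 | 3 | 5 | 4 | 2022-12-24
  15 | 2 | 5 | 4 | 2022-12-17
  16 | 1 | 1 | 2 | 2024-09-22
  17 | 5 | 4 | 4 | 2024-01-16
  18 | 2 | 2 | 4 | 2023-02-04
SELECT p.name FROM customers p LEFT JOIN orders c ON c.customer_id = p.id WHERE c.id IS NULL

Execution result:
Mia Miller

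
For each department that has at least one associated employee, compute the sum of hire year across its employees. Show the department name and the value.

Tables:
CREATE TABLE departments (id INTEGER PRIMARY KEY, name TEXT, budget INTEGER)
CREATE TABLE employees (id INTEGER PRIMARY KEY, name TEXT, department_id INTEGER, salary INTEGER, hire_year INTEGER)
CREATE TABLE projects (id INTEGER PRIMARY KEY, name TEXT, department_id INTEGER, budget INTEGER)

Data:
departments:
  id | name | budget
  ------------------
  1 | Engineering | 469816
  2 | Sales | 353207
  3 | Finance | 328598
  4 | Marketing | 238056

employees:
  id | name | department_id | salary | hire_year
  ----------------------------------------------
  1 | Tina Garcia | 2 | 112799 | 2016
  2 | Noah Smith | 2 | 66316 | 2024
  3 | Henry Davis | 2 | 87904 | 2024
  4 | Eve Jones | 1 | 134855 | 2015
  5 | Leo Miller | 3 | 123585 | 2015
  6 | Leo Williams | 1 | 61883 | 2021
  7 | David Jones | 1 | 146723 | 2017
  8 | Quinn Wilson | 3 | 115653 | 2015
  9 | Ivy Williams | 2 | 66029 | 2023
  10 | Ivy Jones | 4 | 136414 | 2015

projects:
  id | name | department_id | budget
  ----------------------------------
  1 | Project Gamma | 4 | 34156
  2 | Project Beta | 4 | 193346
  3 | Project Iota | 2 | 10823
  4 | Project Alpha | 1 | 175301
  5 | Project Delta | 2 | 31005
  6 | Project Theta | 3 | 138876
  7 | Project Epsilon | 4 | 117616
SELECT p.name, SUM(c.hire_year) AS sum_hire_year FROM employees c JOIN departments p ON c.department_id = p.id GROUP BY p.id, p.name

Execution result:
name | sum_hire_year
Engineering | 6053
Sales | 8087
Finance | 4030
Marketing | 2015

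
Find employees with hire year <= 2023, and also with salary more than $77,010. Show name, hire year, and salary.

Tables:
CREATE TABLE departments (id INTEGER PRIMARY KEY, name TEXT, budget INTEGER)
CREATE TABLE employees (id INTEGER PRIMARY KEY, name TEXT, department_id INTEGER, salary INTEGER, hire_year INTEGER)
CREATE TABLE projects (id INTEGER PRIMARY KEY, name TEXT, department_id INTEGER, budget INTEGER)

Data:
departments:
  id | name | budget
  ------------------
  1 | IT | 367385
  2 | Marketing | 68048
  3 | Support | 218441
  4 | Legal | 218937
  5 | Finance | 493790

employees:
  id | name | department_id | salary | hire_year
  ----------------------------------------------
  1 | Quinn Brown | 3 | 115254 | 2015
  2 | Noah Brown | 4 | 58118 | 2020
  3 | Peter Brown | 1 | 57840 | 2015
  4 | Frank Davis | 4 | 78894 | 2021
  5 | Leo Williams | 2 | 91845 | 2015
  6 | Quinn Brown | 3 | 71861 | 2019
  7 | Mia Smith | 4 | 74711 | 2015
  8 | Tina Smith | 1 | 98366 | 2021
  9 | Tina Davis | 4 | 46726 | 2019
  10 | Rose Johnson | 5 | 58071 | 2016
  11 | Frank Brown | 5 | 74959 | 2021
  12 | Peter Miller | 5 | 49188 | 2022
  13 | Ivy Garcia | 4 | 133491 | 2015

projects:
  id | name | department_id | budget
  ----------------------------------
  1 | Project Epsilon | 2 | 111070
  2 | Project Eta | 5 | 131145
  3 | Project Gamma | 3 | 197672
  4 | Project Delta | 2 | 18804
SELECT name, hire_year, salary FROM employees WHERE hire_year <= 2023 AND salary > 77010

Execution result:
name | hire_year | salary
Quinn Brown | 2015 | 115254
Frank Davis | 2021 | 78894
Leo Williams | 2015 | 91845
Tina Smith | 2021 | 98366
Ivy Garcia | 2015 | 133491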